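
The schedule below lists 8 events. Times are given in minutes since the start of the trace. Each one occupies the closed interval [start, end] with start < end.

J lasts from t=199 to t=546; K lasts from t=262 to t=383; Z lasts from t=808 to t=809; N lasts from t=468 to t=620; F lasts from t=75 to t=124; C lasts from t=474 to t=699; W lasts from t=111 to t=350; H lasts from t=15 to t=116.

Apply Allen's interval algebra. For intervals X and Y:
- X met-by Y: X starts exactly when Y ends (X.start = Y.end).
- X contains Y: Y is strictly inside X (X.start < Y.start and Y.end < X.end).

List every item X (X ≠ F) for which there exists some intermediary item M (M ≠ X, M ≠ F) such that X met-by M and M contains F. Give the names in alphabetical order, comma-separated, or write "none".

none

Target F = [t=75, t=124].
Intermediaries M with M contains F: none.
Union: none.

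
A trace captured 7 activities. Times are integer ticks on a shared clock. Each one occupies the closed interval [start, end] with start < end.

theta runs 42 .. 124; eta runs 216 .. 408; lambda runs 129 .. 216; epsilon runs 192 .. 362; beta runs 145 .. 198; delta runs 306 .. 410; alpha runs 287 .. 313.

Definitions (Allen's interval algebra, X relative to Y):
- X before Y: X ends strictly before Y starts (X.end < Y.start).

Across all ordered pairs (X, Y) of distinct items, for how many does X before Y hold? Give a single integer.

11

Checking all 42 ordered pairs for relation 'before'; matching pairs in alphabetical order:
(beta, alpha): beta before alpha ✓
(beta, delta): beta before delta ✓
(beta, eta): beta before eta ✓
(lambda, alpha): lambda before alpha ✓
(lambda, delta): lambda before delta ✓
(theta, alpha): theta before alpha ✓
(theta, beta): theta before beta ✓
(theta, delta): theta before delta ✓
(theta, epsilon): theta before epsilon ✓
(theta, eta): theta before eta ✓
(theta, lambda): theta before lambda ✓
Count: 11.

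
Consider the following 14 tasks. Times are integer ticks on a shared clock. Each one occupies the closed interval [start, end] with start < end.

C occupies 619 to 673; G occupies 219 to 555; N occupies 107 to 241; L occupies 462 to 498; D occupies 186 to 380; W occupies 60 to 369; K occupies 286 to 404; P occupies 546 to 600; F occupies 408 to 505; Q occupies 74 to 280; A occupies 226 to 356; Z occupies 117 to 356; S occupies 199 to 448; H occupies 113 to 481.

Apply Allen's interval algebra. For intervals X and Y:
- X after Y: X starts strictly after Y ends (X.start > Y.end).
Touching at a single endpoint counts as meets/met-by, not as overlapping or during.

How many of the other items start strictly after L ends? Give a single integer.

Target L = [462, 498].
A [226, 356] → before → no.
C [619, 673] → after → counts.
D [186, 380] → before → no.
F [408, 505] → contains → no.
G [219, 555] → contains → no.
H [113, 481] → overlaps → no.
K [286, 404] → before → no.
N [107, 241] → before → no.
P [546, 600] → after → counts.
Q [74, 280] → before → no.
S [199, 448] → before → no.
W [60, 369] → before → no.
Z [117, 356] → before → no.
Total: 2.

2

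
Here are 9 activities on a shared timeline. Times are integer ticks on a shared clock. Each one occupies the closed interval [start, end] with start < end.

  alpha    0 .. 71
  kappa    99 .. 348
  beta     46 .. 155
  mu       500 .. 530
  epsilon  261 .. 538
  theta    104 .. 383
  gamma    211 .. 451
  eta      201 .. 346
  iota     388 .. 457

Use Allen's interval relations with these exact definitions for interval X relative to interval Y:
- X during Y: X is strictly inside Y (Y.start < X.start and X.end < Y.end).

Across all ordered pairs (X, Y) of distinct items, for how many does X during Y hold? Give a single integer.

Checking all 72 ordered pairs for relation 'during'; matching pairs in alphabetical order:
(eta, kappa): eta during kappa ✓
(eta, theta): eta during theta ✓
(iota, epsilon): iota during epsilon ✓
(mu, epsilon): mu during epsilon ✓
Count: 4.

4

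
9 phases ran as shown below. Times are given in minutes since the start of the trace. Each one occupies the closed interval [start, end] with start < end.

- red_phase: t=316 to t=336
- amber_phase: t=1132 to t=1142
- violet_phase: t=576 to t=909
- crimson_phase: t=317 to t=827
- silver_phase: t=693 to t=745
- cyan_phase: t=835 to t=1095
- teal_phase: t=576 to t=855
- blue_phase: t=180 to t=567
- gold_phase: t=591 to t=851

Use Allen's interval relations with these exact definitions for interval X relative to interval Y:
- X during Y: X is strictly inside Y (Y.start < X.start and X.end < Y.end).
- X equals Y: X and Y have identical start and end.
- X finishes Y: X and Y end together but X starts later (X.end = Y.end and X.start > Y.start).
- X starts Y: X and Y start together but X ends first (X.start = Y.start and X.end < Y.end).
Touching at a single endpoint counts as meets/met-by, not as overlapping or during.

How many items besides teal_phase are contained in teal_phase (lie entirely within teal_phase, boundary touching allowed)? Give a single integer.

2

Target teal_phase = [t=576, t=855].
amber_phase [t=1132, t=1142] → after → no.
blue_phase [t=180, t=567] → before → no.
crimson_phase [t=317, t=827] → overlaps → no.
cyan_phase [t=835, t=1095] → overlapped-by → no.
gold_phase [t=591, t=851] → during → counts.
red_phase [t=316, t=336] → before → no.
silver_phase [t=693, t=745] → during → counts.
violet_phase [t=576, t=909] → started-by → no.
Total: 2.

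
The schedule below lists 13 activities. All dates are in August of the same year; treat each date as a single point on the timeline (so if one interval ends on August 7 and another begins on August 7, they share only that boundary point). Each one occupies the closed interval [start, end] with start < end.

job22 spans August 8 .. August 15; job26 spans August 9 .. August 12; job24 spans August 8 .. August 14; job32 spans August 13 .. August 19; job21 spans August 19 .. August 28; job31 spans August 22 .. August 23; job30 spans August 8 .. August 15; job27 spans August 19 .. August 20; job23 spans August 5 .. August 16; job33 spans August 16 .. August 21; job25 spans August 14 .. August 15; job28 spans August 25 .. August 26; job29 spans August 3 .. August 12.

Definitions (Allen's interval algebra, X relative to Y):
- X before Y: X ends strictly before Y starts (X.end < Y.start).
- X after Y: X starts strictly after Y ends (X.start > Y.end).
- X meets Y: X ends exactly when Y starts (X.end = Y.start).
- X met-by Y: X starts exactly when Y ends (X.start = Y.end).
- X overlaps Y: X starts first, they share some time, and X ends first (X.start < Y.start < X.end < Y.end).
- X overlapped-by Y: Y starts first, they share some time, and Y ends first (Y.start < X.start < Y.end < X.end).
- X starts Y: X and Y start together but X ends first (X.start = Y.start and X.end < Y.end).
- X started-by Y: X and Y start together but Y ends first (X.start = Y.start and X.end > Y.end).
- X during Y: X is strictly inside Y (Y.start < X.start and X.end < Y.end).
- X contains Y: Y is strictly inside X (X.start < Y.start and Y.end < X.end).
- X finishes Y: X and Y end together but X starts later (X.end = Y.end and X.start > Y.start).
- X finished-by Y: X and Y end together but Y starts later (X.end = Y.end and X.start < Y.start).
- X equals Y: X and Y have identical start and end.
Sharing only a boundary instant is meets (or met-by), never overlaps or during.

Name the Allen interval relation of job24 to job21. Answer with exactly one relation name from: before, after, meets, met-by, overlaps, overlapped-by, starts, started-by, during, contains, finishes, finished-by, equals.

job24 = [August 8, August 14]; job21 = [August 19, August 28].
Compare endpoints: job24.start < job21.start, job24.start < job21.end, job24.end < job21.start, job24.end < job21.end.
That pattern is 'before'.

before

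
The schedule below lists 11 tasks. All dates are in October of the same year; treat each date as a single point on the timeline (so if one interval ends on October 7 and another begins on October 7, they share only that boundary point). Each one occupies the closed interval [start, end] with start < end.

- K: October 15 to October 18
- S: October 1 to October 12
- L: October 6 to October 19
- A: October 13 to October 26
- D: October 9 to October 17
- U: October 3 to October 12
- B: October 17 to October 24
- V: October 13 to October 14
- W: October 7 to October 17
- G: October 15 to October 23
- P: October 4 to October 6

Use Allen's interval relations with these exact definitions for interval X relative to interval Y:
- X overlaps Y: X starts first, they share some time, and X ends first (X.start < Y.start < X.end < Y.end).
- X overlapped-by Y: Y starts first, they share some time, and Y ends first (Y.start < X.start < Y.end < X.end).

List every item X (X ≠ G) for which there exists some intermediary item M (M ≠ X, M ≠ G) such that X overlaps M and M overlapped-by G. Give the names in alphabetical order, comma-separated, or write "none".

K, L

Target G = [October 15, October 23].
Intermediaries M with M overlapped-by G: B.
Via B — items with X overlaps B: K, L.
Union: K, L.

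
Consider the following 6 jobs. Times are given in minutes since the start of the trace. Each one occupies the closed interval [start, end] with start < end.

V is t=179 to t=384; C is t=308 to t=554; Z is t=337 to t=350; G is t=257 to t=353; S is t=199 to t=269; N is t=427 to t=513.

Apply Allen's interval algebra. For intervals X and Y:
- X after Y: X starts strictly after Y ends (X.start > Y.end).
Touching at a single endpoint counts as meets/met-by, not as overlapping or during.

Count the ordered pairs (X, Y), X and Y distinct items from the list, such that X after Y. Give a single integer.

6

Checking all 30 ordered pairs for relation 'after'; matching pairs in alphabetical order:
(C, S): C after S ✓
(N, G): N after G ✓
(N, S): N after S ✓
(N, V): N after V ✓
(N, Z): N after Z ✓
(Z, S): Z after S ✓
Count: 6.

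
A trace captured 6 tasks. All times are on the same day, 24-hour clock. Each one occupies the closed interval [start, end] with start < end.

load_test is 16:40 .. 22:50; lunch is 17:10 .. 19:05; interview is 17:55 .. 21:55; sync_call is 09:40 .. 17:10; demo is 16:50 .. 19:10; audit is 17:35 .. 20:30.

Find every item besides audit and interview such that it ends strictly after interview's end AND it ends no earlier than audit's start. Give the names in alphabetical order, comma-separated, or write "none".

Conditions: its end is strictly after interview's end (X.end > 21:55) AND its end is no earlier than audit's start (X.end >= 17:35).
demo: end 19:10 > 21:55? ✗; end 19:10 >= 17:35? ✓ → no.
load_test: end 22:50 > 21:55? ✓; end 22:50 >= 17:35? ✓ → yes.
lunch: end 19:05 > 21:55? ✗; end 19:05 >= 17:35? ✓ → no.
sync_call: end 17:10 > 21:55? ✗; end 17:10 >= 17:35? ✗ → no.
Result: load_test.

load_test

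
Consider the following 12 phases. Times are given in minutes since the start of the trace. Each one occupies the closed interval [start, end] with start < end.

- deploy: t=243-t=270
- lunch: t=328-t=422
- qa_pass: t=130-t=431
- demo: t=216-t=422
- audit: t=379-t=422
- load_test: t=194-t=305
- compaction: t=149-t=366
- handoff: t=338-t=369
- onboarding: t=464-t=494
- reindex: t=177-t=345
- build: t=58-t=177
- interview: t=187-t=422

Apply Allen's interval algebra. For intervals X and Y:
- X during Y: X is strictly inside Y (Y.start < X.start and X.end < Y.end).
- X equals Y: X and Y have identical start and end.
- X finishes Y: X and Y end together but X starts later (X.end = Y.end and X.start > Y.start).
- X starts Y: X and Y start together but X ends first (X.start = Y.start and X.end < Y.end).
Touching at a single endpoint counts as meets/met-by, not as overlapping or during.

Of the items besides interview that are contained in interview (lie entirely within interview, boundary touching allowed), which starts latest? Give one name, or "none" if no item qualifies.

Target interview = [t=187, t=422].
audit [t=379, t=422] → finishes → candidate.
build [t=58, t=177] → before → excluded.
compaction [t=149, t=366] → overlaps → excluded.
demo [t=216, t=422] → finishes → candidate.
deploy [t=243, t=270] → during → candidate.
handoff [t=338, t=369] → during → candidate.
load_test [t=194, t=305] → during → candidate.
lunch [t=328, t=422] → finishes → candidate.
onboarding [t=464, t=494] → after → excluded.
qa_pass [t=130, t=431] → contains → excluded.
reindex [t=177, t=345] → overlaps → excluded.
Among candidates, latest start is t=379 → audit.

audit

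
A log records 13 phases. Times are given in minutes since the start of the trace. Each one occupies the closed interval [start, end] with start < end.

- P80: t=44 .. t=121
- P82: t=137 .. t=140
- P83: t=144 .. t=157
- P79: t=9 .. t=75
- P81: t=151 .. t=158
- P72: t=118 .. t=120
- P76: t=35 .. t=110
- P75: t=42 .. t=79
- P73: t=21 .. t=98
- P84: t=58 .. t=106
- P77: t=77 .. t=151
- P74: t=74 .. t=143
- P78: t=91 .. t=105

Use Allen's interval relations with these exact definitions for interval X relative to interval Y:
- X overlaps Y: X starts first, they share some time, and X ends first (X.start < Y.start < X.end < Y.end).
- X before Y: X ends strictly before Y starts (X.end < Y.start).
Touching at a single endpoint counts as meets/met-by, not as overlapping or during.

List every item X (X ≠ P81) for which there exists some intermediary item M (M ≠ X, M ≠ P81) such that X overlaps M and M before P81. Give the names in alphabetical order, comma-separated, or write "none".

P73, P75, P76, P79, P80, P84

Target P81 = [t=151, t=158].
Intermediaries M with M before P81: P72, P73, P74, P75, P76, P78, P79, P80, P82, P84.
Via P72 — items with X overlaps P72: none.
Via P73 — items with X overlaps P73: P79.
Via P74 — items with X overlaps P74: P73, P75, P76, P79, P80, P84.
Via P75 — items with X overlaps P75: P79.
Via P76 — items with X overlaps P76: P73, P79.
Via P78 — items with X overlaps P78: P73.
Via P79 — items with X overlaps P79: none.
Via P80 — items with X overlaps P80: P73, P75, P76, P79.
Via P82 — items with X overlaps P82: none.
Via P84 — items with X overlaps P84: P73, P75, P79.
Union: P73, P75, P76, P79, P80, P84.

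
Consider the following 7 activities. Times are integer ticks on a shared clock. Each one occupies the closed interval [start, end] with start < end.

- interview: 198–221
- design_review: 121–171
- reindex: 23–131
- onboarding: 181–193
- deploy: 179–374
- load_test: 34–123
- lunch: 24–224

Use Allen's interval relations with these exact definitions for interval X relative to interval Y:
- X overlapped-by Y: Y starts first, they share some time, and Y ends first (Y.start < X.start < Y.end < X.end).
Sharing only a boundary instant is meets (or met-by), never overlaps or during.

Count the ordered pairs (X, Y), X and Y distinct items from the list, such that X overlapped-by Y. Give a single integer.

Checking all 42 ordered pairs for relation 'overlapped-by'; matching pairs in alphabetical order:
(deploy, lunch): deploy overlapped-by lunch ✓
(design_review, load_test): design_review overlapped-by load_test ✓
(design_review, reindex): design_review overlapped-by reindex ✓
(lunch, reindex): lunch overlapped-by reindex ✓
Count: 4.

4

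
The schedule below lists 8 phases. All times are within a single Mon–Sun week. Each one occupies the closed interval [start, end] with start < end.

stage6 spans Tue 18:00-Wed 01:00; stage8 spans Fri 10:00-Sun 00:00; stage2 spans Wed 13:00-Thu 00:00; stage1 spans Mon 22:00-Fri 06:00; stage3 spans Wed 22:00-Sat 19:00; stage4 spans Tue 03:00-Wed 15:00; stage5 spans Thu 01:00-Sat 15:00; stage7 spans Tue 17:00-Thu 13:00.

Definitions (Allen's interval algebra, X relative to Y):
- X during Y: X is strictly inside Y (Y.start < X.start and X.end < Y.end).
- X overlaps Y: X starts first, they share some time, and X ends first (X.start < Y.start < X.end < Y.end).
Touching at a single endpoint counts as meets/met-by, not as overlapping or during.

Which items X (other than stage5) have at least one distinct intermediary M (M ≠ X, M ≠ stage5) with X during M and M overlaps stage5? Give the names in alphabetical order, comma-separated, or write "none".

stage2, stage4, stage6, stage7

Target stage5 = [Thu 01:00, Sat 15:00].
Intermediaries M with M overlaps stage5: stage1, stage7.
Via stage1 — items with X during stage1: stage2, stage4, stage6, stage7.
Via stage7 — items with X during stage7: stage2, stage6.
Union: stage2, stage4, stage6, stage7.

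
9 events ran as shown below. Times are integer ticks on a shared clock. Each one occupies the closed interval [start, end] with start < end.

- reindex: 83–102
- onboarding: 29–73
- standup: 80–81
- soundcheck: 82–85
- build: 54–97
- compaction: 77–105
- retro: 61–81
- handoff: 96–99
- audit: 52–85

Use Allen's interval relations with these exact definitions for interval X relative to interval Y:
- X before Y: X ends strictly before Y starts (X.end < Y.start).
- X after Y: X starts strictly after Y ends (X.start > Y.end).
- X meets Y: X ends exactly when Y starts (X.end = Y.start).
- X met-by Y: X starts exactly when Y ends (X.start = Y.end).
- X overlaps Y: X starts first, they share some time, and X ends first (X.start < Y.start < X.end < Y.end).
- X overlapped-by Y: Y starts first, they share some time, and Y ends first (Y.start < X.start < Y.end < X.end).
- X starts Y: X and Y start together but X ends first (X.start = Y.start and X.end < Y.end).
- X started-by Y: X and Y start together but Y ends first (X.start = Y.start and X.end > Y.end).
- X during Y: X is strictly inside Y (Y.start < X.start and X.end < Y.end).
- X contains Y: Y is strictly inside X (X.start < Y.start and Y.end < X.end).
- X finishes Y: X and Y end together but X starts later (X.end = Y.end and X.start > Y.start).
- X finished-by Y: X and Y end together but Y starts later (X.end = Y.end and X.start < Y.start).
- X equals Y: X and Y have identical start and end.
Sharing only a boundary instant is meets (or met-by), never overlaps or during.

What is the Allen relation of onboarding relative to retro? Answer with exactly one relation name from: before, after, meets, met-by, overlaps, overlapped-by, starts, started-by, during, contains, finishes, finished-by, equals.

onboarding = [29, 73]; retro = [61, 81].
Compare endpoints: onboarding.start < retro.start, onboarding.start < retro.end, onboarding.end > retro.start, onboarding.end < retro.end.
That pattern is 'overlaps'.

overlaps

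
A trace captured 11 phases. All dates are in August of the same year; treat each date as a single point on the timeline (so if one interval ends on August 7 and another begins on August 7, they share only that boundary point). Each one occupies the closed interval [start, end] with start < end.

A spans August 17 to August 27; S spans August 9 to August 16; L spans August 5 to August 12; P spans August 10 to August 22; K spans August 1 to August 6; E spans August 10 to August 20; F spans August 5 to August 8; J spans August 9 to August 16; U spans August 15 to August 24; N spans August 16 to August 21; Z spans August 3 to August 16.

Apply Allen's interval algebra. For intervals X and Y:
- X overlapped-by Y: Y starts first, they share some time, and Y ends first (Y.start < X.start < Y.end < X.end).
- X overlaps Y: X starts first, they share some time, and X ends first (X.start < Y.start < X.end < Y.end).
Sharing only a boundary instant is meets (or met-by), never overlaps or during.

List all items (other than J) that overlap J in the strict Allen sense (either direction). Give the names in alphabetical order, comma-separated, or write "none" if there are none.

E, L, P, U

Target J = [August 9, August 16].
A [August 17, August 27] → after → no.
E [August 10, August 20] → overlapped-by → yes.
F [August 5, August 8] → before → no.
K [August 1, August 6] → before → no.
L [August 5, August 12] → overlaps → yes.
N [August 16, August 21] → met-by → no.
P [August 10, August 22] → overlapped-by → yes.
S [August 9, August 16] → equals → no.
U [August 15, August 24] → overlapped-by → yes.
Z [August 3, August 16] → finished-by → no.
Result: E, L, P, U.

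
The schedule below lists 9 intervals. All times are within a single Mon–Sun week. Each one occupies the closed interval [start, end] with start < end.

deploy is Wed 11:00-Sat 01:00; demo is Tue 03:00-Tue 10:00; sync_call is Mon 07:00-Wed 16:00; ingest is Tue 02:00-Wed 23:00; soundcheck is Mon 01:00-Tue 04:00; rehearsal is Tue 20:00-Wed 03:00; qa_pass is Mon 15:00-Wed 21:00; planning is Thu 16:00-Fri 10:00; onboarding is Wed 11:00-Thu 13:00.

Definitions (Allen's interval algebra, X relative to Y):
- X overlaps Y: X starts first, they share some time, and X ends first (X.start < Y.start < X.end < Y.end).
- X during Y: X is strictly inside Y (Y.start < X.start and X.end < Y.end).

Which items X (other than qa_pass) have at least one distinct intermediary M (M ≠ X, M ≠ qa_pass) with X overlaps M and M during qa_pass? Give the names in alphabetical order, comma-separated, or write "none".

soundcheck

Target qa_pass = [Mon 15:00, Wed 21:00].
Intermediaries M with M during qa_pass: demo, rehearsal.
Via demo — items with X overlaps demo: soundcheck.
Via rehearsal — items with X overlaps rehearsal: none.
Union: soundcheck.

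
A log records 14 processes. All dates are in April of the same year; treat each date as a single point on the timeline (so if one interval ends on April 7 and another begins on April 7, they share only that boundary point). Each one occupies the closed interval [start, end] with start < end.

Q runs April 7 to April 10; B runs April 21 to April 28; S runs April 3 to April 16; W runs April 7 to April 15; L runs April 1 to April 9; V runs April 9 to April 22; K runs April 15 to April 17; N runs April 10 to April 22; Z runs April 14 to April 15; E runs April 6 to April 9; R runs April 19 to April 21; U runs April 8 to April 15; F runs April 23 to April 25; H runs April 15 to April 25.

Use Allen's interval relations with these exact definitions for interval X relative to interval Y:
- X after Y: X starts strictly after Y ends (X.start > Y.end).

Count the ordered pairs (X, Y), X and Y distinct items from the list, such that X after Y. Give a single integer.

38

Checking all 182 ordered pairs for relation 'after'; matching pairs in alphabetical order:
(B, E): B after E ✓
(B, K): B after K ✓
(B, L): B after L ✓
(B, Q): B after Q ✓
(B, S): B after S ✓
(B, U): B after U ✓
(B, W): B after W ✓
(B, Z): B after Z ✓
(F, E): F after E ✓
(F, K): F after K ✓
(F, L): F after L ✓
(F, N): F after N ✓
(F, Q): F after Q ✓
(F, R): F after R ✓
(F, S): F after S ✓
(F, U): F after U ✓
(F, V): F after V ✓
(F, W): F after W ✓
(F, Z): F after Z ✓
(H, E): H after E ✓
(H, L): H after L ✓
(H, Q): H after Q ✓
(K, E): K after E ✓
(K, L): K after L ✓
... plus 14 further pairs not listed.
Count: 38.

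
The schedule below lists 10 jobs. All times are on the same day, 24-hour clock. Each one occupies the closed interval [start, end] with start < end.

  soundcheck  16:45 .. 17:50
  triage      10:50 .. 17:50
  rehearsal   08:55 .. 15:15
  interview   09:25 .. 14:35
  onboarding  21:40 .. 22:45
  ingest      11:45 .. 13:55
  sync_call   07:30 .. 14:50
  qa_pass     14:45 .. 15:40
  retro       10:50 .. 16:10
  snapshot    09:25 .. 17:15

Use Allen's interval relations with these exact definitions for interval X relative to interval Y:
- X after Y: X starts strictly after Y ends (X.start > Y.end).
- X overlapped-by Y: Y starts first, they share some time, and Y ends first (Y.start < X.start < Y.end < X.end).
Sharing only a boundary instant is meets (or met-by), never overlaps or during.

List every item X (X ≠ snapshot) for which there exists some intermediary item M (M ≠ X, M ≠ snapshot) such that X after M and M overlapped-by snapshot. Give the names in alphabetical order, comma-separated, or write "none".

onboarding

Target snapshot = [09:25, 17:15].
Intermediaries M with M overlapped-by snapshot: soundcheck, triage.
Via soundcheck — items with X after soundcheck: onboarding.
Via triage — items with X after triage: onboarding.
Union: onboarding.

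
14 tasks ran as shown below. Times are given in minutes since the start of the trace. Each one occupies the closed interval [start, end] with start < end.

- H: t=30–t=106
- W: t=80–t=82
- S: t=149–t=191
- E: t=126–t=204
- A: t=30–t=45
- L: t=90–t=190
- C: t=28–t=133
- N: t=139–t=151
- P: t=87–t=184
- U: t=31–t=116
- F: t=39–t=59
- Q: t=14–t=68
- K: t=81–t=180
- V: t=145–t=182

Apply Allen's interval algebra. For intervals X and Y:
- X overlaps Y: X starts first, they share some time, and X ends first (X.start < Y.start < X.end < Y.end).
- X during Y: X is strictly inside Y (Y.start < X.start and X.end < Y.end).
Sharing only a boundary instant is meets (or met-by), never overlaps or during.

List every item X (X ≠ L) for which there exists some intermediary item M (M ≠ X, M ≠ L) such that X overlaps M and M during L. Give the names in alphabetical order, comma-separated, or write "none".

K, N

Target L = [t=90, t=190].
Intermediaries M with M during L: N, V.
Via N — items with X overlaps N: none.
Via V — items with X overlaps V: K, N.
Union: K, N.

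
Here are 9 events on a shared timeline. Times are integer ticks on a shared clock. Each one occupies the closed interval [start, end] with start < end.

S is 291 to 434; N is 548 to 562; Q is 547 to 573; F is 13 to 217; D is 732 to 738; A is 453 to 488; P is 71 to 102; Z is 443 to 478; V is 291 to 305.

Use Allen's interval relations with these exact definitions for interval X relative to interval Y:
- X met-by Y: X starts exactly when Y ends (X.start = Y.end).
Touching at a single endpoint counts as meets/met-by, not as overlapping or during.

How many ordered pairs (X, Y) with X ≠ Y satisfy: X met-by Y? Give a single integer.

0

Checking all 72 ordered pairs for relation 'met-by'; matching pairs in alphabetical order:
No pair satisfies it.
Count: 0.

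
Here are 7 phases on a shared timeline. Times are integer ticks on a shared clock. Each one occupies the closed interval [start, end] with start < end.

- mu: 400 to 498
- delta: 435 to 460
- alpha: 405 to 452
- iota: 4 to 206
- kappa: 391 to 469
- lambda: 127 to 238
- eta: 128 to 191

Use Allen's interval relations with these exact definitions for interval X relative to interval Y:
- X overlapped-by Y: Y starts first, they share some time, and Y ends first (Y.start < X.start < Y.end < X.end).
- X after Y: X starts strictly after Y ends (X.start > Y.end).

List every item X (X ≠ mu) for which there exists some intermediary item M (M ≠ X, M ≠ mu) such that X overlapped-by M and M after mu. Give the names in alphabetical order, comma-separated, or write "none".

none

Target mu = [400, 498].
Intermediaries M with M after mu: none.
Union: none.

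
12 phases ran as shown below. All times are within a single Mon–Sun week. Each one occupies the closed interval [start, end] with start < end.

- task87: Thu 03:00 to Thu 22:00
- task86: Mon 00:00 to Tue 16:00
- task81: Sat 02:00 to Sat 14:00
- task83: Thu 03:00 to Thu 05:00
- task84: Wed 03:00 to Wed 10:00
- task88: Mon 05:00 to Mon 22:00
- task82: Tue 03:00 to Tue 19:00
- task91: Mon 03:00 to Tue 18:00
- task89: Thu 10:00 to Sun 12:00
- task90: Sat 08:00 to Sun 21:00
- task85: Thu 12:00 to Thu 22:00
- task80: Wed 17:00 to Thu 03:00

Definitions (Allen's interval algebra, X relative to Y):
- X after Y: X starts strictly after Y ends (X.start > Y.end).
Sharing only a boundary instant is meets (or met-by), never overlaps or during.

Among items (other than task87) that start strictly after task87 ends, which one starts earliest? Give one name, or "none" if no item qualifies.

task81

Target task87 = [Thu 03:00, Thu 22:00].
task80 [Wed 17:00, Thu 03:00] → meets → excluded.
task81 [Sat 02:00, Sat 14:00] → after → candidate.
task82 [Tue 03:00, Tue 19:00] → before → excluded.
task83 [Thu 03:00, Thu 05:00] → starts → excluded.
task84 [Wed 03:00, Wed 10:00] → before → excluded.
task85 [Thu 12:00, Thu 22:00] → finishes → excluded.
task86 [Mon 00:00, Tue 16:00] → before → excluded.
task88 [Mon 05:00, Mon 22:00] → before → excluded.
task89 [Thu 10:00, Sun 12:00] → overlapped-by → excluded.
task90 [Sat 08:00, Sun 21:00] → after → candidate.
task91 [Mon 03:00, Tue 18:00] → before → excluded.
Among candidates, earliest start is Sat 02:00 → task81.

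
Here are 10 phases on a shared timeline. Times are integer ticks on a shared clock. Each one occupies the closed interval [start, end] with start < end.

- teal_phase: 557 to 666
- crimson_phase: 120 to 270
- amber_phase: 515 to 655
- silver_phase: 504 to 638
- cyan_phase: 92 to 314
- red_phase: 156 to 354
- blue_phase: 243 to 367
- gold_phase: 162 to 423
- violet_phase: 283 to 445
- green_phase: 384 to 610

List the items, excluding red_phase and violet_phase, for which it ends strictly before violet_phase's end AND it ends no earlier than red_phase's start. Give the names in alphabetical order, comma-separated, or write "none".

Conditions: its end is strictly before violet_phase's end (X.end < 445) AND its end is no earlier than red_phase's start (X.end >= 156).
amber_phase: end 655 < 445? ✗; end 655 >= 156? ✓ → no.
blue_phase: end 367 < 445? ✓; end 367 >= 156? ✓ → yes.
crimson_phase: end 270 < 445? ✓; end 270 >= 156? ✓ → yes.
cyan_phase: end 314 < 445? ✓; end 314 >= 156? ✓ → yes.
gold_phase: end 423 < 445? ✓; end 423 >= 156? ✓ → yes.
green_phase: end 610 < 445? ✗; end 610 >= 156? ✓ → no.
silver_phase: end 638 < 445? ✗; end 638 >= 156? ✓ → no.
teal_phase: end 666 < 445? ✗; end 666 >= 156? ✓ → no.
Result: blue_phase, crimson_phase, cyan_phase, gold_phase.

blue_phase, crimson_phase, cyan_phase, gold_phase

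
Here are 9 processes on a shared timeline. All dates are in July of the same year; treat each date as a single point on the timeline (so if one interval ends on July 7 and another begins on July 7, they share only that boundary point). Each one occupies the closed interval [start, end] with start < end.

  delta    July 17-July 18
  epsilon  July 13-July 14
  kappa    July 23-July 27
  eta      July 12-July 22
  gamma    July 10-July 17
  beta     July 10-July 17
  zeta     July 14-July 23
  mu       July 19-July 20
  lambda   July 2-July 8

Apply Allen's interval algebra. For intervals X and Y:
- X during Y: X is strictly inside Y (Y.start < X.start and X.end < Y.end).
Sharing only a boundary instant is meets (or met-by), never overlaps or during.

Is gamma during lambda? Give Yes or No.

gamma = [July 10, July 17], lambda = [July 2, July 8].
Actual relation of gamma to lambda: after.
Asked whether 'during' holds → No.

No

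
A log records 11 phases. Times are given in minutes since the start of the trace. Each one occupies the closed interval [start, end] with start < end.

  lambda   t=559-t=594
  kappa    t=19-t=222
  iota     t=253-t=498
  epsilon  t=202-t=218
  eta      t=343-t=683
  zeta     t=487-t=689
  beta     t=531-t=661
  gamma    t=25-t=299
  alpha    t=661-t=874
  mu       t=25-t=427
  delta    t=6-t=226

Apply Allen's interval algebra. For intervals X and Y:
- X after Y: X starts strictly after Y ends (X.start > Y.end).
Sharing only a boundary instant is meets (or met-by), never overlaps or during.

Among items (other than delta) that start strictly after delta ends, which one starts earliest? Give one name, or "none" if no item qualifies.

iota

Target delta = [t=6, t=226].
alpha [t=661, t=874] → after → candidate.
beta [t=531, t=661] → after → candidate.
epsilon [t=202, t=218] → during → excluded.
eta [t=343, t=683] → after → candidate.
gamma [t=25, t=299] → overlapped-by → excluded.
iota [t=253, t=498] → after → candidate.
kappa [t=19, t=222] → during → excluded.
lambda [t=559, t=594] → after → candidate.
mu [t=25, t=427] → overlapped-by → excluded.
zeta [t=487, t=689] → after → candidate.
Among candidates, earliest start is t=253 → iota.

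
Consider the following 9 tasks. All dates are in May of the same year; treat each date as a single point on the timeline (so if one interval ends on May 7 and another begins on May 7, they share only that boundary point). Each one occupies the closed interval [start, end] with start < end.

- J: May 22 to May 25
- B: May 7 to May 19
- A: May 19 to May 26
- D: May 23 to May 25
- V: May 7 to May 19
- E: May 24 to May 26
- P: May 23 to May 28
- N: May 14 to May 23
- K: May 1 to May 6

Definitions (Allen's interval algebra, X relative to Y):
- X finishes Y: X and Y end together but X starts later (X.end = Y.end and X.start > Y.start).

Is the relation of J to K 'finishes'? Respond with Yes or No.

No

J = [May 22, May 25], K = [May 1, May 6].
Actual relation of J to K: after.
Asked whether 'finishes' holds → No.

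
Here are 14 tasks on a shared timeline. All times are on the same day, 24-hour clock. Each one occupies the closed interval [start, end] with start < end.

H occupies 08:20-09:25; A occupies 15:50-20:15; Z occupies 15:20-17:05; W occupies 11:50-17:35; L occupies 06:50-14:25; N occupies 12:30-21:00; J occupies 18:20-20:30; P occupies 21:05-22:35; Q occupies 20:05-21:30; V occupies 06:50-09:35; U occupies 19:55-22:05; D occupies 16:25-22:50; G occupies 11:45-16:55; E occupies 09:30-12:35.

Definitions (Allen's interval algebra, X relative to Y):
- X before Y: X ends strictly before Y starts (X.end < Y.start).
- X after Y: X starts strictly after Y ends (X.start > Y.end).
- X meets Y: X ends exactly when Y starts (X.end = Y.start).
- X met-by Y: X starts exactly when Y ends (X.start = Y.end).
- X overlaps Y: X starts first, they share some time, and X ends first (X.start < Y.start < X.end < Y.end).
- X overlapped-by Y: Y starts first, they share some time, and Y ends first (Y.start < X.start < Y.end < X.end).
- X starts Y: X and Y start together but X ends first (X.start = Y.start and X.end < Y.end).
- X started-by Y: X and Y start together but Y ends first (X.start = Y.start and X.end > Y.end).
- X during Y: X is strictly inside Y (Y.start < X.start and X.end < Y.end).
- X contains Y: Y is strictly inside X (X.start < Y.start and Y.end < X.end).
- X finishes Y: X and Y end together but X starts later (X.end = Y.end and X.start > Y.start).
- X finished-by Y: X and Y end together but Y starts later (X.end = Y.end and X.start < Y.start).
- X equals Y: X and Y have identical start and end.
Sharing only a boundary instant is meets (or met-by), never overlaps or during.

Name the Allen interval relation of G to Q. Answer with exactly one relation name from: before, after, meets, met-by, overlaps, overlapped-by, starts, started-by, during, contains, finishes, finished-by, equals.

before

G = [11:45, 16:55]; Q = [20:05, 21:30].
Compare endpoints: G.start < Q.start, G.start < Q.end, G.end < Q.start, G.end < Q.end.
That pattern is 'before'.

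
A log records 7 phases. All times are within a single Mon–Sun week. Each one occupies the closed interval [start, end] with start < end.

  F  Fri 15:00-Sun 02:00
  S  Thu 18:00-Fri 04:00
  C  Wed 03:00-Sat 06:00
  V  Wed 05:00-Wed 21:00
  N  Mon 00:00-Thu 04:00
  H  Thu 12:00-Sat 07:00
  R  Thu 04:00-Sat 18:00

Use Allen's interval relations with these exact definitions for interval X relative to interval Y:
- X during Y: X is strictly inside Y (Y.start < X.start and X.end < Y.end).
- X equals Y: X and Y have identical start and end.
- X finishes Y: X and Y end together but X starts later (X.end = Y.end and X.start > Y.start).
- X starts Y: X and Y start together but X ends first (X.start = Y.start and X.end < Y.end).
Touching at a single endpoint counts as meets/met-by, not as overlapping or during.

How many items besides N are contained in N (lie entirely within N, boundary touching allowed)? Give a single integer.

Target N = [Mon 00:00, Thu 04:00].
C [Wed 03:00, Sat 06:00] → overlapped-by → no.
F [Fri 15:00, Sun 02:00] → after → no.
H [Thu 12:00, Sat 07:00] → after → no.
R [Thu 04:00, Sat 18:00] → met-by → no.
S [Thu 18:00, Fri 04:00] → after → no.
V [Wed 05:00, Wed 21:00] → during → counts.
Total: 1.

1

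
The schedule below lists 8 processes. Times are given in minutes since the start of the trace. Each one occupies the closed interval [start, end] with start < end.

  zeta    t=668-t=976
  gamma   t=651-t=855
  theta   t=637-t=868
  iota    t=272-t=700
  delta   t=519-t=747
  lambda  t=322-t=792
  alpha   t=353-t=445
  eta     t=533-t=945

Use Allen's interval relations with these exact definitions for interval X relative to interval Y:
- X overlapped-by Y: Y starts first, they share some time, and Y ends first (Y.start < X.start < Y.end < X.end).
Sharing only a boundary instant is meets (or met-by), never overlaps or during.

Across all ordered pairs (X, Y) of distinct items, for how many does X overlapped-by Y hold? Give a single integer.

Checking all 56 ordered pairs for relation 'overlapped-by'; matching pairs in alphabetical order:
(delta, iota): delta overlapped-by iota ✓
(eta, delta): eta overlapped-by delta ✓
(eta, iota): eta overlapped-by iota ✓
(eta, lambda): eta overlapped-by lambda ✓
(gamma, delta): gamma overlapped-by delta ✓
(gamma, iota): gamma overlapped-by iota ✓
(gamma, lambda): gamma overlapped-by lambda ✓
(lambda, iota): lambda overlapped-by iota ✓
(theta, delta): theta overlapped-by delta ✓
(theta, iota): theta overlapped-by iota ✓
(theta, lambda): theta overlapped-by lambda ✓
(zeta, delta): zeta overlapped-by delta ✓
(zeta, eta): zeta overlapped-by eta ✓
(zeta, gamma): zeta overlapped-by gamma ✓
(zeta, iota): zeta overlapped-by iota ✓
(zeta, lambda): zeta overlapped-by lambda ✓
(zeta, theta): zeta overlapped-by theta ✓
Count: 17.

17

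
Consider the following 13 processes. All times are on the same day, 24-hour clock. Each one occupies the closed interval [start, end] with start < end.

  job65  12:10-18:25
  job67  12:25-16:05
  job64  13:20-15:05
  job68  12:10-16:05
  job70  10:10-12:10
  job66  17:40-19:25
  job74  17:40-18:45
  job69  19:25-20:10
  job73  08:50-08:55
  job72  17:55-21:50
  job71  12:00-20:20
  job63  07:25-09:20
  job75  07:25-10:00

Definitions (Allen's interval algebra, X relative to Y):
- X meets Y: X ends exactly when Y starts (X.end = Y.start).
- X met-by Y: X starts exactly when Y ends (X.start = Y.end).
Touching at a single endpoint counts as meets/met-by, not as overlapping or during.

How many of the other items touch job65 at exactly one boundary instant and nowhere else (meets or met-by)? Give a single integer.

Target job65 = [12:10, 18:25].
job63 [07:25, 09:20] → before → no.
job64 [13:20, 15:05] → during → no.
job66 [17:40, 19:25] → overlapped-by → no.
job67 [12:25, 16:05] → during → no.
job68 [12:10, 16:05] → starts → no.
job69 [19:25, 20:10] → after → no.
job70 [10:10, 12:10] → meets → counts.
job71 [12:00, 20:20] → contains → no.
job72 [17:55, 21:50] → overlapped-by → no.
job73 [08:50, 08:55] → before → no.
job74 [17:40, 18:45] → overlapped-by → no.
job75 [07:25, 10:00] → before → no.
Total: 1.

1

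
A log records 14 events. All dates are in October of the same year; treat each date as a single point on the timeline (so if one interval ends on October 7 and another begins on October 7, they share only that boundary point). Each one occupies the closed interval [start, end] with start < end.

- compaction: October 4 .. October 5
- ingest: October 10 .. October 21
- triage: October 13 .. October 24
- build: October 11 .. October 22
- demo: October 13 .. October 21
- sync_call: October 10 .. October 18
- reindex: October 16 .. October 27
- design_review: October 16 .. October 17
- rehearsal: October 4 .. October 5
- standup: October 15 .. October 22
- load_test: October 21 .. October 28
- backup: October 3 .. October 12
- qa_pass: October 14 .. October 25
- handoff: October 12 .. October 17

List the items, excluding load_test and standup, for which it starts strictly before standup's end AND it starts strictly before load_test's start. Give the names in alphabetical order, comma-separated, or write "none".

Conditions: its start is strictly before standup's end (X.start < October 22) AND its start is strictly before load_test's start (X.start < October 21).
backup: start October 3 < October 22? ✓; start October 3 < October 21? ✓ → yes.
build: start October 11 < October 22? ✓; start October 11 < October 21? ✓ → yes.
compaction: start October 4 < October 22? ✓; start October 4 < October 21? ✓ → yes.
demo: start October 13 < October 22? ✓; start October 13 < October 21? ✓ → yes.
design_review: start October 16 < October 22? ✓; start October 16 < October 21? ✓ → yes.
handoff: start October 12 < October 22? ✓; start October 12 < October 21? ✓ → yes.
ingest: start October 10 < October 22? ✓; start October 10 < October 21? ✓ → yes.
qa_pass: start October 14 < October 22? ✓; start October 14 < October 21? ✓ → yes.
rehearsal: start October 4 < October 22? ✓; start October 4 < October 21? ✓ → yes.
reindex: start October 16 < October 22? ✓; start October 16 < October 21? ✓ → yes.
sync_call: start October 10 < October 22? ✓; start October 10 < October 21? ✓ → yes.
triage: start October 13 < October 22? ✓; start October 13 < October 21? ✓ → yes.
Result: backup, build, compaction, demo, design_review, handoff, ingest, qa_pass, rehearsal, reindex, sync_call, triage.

backup, build, compaction, demo, design_review, handoff, ingest, qa_pass, rehearsal, reindex, sync_call, triage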